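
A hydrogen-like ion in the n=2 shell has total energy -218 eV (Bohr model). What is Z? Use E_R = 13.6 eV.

8

E_n = −E_R Z²/n² ⇒ Z² = −E_n n²/E_R = 218 × 2² / 13.6 ≈ 64.12
Z = 8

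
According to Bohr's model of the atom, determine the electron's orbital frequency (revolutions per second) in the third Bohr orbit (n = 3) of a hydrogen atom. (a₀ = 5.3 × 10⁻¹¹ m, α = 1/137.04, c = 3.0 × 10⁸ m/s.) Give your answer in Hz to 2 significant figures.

2.4 × 10¹⁴ Hz

r = n²a₀/Z = 4.8 × 10⁻¹⁰ m, v = Zαc/n = 7.3 × 10⁵ m/s
f = v/(2πr) = 2.4 × 10¹⁴ Hz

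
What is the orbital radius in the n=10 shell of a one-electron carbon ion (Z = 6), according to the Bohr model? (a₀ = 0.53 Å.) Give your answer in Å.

r_n = n²a₀/Z = 10² × 0.53 / 6
    = 100 × 0.53 / 6 = 8.8 Å

8.8 Å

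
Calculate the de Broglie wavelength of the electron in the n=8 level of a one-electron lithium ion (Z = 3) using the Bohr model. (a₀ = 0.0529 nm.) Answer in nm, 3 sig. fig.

The Bohr quantisation condition is nλ = 2πr_n.
r_n = n²a₀/Z = 1.13 nm
λ = 2πr_n/n = 2π·1.13/8 = 0.886 nm

0.886 nm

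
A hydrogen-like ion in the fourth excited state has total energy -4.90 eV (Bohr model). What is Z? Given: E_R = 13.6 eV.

3

E_n = −E_R Z²/n² ⇒ Z² = −E_n n²/E_R = 4.90 × 5² / 13.6 ≈ 9.01
Z = 3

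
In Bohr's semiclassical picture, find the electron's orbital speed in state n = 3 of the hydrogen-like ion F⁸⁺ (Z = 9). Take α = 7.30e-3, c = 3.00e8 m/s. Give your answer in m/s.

6.57e6 m/s

v_n = Zαc/n = 9 × 0.00730 × 3.00e8 / 3
    = 6.57e6 m/s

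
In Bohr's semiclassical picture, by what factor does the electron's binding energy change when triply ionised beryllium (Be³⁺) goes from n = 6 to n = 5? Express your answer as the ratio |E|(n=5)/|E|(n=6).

36/25

|E| ∝ Z^2 · n^-2; with Z fixed, |E| ∝ n^-2.
|E|(n=5)/|E|(n=6) = (5/6)^-2 = 36/25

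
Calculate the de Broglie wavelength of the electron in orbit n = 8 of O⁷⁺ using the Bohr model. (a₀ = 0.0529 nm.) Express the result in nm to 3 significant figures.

The Bohr quantisation condition is nλ = 2πr_n.
r_n = n²a₀/Z = 0.423 nm
λ = 2πr_n/n = 2π·0.423/8 = 0.332 nm

0.332 nm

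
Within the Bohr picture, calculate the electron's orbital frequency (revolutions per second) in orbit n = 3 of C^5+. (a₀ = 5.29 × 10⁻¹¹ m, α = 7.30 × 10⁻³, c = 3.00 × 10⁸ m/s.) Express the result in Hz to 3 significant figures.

8.79 × 10¹⁵ Hz

r = n²a₀/Z = 7.94 × 10⁻¹¹ m, v = Zαc/n = 4.38 × 10⁶ m/s
f = v/(2πr) = 8.79 × 10¹⁵ Hz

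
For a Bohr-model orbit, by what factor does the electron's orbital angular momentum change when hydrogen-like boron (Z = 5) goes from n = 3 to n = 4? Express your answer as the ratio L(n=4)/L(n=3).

L = nℏ depends only on n, so L ∝ n.
L(n=4)/L(n=3) = (4/3)^1 = 4/3

4/3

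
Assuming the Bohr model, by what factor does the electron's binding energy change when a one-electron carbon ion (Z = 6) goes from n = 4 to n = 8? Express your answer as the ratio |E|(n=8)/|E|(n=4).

|E| ∝ Z^2 · n^-2; with Z fixed, |E| ∝ n^-2.
|E|(n=8)/|E|(n=4) = (8/4)^-2 = 1/4

1/4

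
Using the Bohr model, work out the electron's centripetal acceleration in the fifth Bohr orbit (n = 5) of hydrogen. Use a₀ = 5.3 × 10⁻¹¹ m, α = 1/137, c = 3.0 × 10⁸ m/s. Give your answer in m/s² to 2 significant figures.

r = n²a₀/Z = 1.3 × 10⁻⁹ m, v = Zαc/n = 4.4 × 10⁵ m/s
a = v²/r = (4.4 × 10⁵)² / 1.3 × 10⁻⁹ = 1.4 × 10²⁰ m/s²

1.4 × 10²⁰ m/s²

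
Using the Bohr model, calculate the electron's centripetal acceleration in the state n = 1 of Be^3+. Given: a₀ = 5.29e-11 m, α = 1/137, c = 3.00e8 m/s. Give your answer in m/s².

5.80e24 m/s²

r = n²a₀/Z = 1.32e-11 m, v = Zαc/n = 8.76e6 m/s
a = v²/r = (8.76e6)² / 1.32e-11 = 5.80e24 m/s²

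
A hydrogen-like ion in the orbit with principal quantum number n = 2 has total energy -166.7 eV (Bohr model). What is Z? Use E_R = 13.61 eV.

7

E_n = −E_R Z²/n² ⇒ Z² = −E_n n²/E_R = 166.7 × 2² / 13.61 ≈ 48.99
Z = 7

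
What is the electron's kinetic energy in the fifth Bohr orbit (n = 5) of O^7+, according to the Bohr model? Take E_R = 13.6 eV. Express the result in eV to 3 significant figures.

34.8 eV

For a Coulomb orbit the virial theorem gives K = −E_n.
E_n = −E_R·Z²/n², so K = E_R·Z²/n² = 13.6 × 8²/5² = 34.8 eV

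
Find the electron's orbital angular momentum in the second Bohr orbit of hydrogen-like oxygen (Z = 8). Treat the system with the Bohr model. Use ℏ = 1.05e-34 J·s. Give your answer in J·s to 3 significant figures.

2.10e-34 J·s

L_n = nℏ = 2 × 1.05e-34 = 2.10e-34 J·s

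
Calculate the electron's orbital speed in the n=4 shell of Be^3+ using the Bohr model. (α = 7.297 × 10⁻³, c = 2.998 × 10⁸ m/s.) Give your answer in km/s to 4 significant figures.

2188 km/s

v_n = Zαc/n = 4 × 0.007297 × 2.998 × 10⁸ / 4
    = 2188 km/s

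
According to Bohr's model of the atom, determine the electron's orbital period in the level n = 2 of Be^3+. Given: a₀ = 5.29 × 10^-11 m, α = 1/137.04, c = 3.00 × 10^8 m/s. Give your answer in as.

r = n²a₀/Z = 2²·5.29 × 10^-11/4 = 5.29 × 10^-11 m
v = Zαc/n = 4·0.00730·3.00 × 10^8/2 = 4.38 × 10^6 m/s
T = 2πr/v = 7.59 × 10^-17 s = 75.9 as

75.9 as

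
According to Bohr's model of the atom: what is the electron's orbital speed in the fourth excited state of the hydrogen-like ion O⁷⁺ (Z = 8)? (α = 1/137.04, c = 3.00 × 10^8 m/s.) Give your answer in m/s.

v_n = Zαc/n = 8 × 0.00730 × 3.00 × 10^8 / 5
    = 3.50 × 10^6 m/s

3.50 × 10^6 m/s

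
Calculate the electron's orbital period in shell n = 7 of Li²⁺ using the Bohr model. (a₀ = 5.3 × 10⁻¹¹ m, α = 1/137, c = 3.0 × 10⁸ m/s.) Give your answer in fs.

r = n²a₀/Z = 7²·5.3 × 10⁻¹¹/3 = 8.7 × 10⁻¹⁰ m
v = Zαc/n = 3·0.0073·3.0 × 10⁸/7 = 9.4 × 10⁵ m/s
T = 2πr/v = 5.8 × 10⁻¹⁵ s = 5.8 fs

5.8 fs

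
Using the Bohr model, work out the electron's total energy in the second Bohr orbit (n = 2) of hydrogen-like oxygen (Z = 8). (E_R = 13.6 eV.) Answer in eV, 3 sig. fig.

-218 eV

E_n = −E_R·Z²/n² = −13.6 × 8²/2² = -218 eV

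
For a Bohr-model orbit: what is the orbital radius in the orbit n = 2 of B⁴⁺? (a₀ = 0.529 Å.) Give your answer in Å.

r_n = n²a₀/Z = 2² × 0.529 / 5
    = 4 × 0.529 / 5 = 0.423 Å

0.423 Å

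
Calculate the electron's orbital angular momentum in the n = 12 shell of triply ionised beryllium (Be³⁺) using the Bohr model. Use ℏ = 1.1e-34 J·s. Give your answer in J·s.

1.3e-33 J·s

L_n = nℏ = 12 × 1.1e-34 = 1.3e-33 J·s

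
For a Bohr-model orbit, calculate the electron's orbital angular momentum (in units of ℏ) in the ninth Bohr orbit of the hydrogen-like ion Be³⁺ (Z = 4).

9

L_n = nℏ, so L/ℏ = n = 9.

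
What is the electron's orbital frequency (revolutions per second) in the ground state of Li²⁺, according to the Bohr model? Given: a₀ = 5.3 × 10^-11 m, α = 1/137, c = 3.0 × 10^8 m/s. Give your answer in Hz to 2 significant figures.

r = n²a₀/Z = 1.8 × 10^-11 m, v = Zαc/n = 6.6 × 10^6 m/s
f = v/(2πr) = 5.9 × 10^16 Hz

5.9 × 10^16 Hz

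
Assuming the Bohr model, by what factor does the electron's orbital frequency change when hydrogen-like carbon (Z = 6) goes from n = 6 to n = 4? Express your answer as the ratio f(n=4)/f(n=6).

27/8

f ∝ Z^2 · n^-3; with Z fixed, f ∝ n^-3.
f(n=4)/f(n=6) = (4/6)^-3 = 27/8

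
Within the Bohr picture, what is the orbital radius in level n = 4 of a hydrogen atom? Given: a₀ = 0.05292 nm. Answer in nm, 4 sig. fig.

0.8467 nm

r_n = n²a₀/Z = 4² × 0.05292 / 1
    = 16 × 0.05292 / 1 = 0.8467 nm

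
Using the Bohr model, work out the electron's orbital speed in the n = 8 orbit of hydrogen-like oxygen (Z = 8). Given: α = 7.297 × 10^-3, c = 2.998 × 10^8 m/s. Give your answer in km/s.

v_n = Zαc/n = 8 × 0.007297 × 2.998 × 10^8 / 8
    = 2188 km/s

2188 km/s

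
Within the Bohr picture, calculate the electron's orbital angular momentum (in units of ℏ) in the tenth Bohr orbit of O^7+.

10

L_n = nℏ, so L/ℏ = n = 10.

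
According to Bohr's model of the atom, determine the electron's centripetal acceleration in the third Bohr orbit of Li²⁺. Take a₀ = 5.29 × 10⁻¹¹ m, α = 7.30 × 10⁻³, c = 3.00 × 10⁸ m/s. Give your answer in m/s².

r = n²a₀/Z = 1.59 × 10⁻¹⁰ m, v = Zαc/n = 2.19 × 10⁶ m/s
a = v²/r = (2.19 × 10⁶)² / 1.59 × 10⁻¹⁰ = 3.02 × 10²² m/s²

3.02 × 10²² m/s²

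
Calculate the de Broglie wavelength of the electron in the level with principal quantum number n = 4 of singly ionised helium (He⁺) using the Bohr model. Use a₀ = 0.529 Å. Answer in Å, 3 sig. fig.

6.65 Å

The Bohr quantisation condition is nλ = 2πr_n.
r_n = n²a₀/Z = 4.23 Å
λ = 2πr_n/n = 2π·4.23/4 = 6.65 Å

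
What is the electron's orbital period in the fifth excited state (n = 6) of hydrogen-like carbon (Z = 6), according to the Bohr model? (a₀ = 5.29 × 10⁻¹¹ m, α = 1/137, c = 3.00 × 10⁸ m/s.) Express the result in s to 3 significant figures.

r = n²a₀/Z = 6²·5.29 × 10⁻¹¹/6 = 3.17 × 10⁻¹⁰ m
v = Zαc/n = 6·0.00730·3.00 × 10⁸/6 = 2.19 × 10⁶ m/s
T = 2πr/v = 9.11 × 10⁻¹⁶ s

9.11 × 10⁻¹⁶ s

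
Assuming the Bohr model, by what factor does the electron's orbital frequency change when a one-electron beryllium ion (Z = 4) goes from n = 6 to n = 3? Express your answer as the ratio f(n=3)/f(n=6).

f ∝ Z^2 · n^-3; with Z fixed, f ∝ n^-3.
f(n=3)/f(n=6) = (3/6)^-3 = 8

8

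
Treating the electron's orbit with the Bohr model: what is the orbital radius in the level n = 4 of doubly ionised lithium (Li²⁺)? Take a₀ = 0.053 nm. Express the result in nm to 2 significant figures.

0.28 nm

r_n = n²a₀/Z = 4² × 0.053 / 3
    = 16 × 0.053 / 3 = 0.28 nm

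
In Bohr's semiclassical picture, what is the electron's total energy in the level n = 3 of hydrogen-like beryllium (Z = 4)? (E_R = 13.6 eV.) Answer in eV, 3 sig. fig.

-24.2 eV

E_n = −E_R·Z²/n² = −13.6 × 4²/3² = -24.2 eV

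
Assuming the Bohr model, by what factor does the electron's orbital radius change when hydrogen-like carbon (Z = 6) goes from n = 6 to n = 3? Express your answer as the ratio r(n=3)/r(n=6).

1/4

r ∝ Z^-1 · n^2; with Z fixed, r ∝ n^2.
r(n=3)/r(n=6) = (3/6)^2 = 1/4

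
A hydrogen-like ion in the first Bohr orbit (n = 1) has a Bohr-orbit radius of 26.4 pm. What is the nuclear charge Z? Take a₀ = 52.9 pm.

2

r_n = n²a₀/Z ⇒ Z = n²a₀/r = 1² × 52.9 / 26.4 ≈ 2.00
Z = 2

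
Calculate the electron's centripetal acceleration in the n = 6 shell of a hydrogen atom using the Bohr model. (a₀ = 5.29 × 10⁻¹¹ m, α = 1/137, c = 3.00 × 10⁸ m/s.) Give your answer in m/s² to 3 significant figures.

r = n²a₀/Z = 1.90 × 10⁻⁹ m, v = Zαc/n = 3.65 × 10⁵ m/s
a = v²/r = (3.65 × 10⁵)² / 1.90 × 10⁻⁹ = 6.99 × 10¹⁹ m/s²

6.99 × 10¹⁹ m/s²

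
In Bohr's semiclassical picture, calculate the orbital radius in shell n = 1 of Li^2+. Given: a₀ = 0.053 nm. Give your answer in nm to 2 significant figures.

r_n = n²a₀/Z = 1² × 0.053 / 3
    = 1 × 0.053 / 3 = 0.018 nm

0.018 nm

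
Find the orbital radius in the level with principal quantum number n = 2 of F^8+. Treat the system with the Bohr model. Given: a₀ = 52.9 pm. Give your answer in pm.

23.5 pm

r_n = n²a₀/Z = 2² × 52.9 / 9
    = 4 × 52.9 / 9 = 23.5 pm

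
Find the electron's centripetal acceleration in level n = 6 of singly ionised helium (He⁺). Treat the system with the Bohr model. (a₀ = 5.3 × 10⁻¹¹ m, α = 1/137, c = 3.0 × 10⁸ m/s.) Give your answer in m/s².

r = n²a₀/Z = 9.5 × 10⁻¹⁰ m, v = Zαc/n = 7.3 × 10⁵ m/s
a = v²/r = (7.3 × 10⁵)² / 9.5 × 10⁻¹⁰ = 5.6 × 10²⁰ m/s²

5.6 × 10²⁰ m/s²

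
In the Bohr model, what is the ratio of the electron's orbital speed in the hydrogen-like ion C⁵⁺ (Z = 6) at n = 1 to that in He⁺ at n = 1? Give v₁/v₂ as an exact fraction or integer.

3

v ∝ Z^1 · n^-1
v₁/v₂ = (6/2)^1 · (1/1)^-1 = 3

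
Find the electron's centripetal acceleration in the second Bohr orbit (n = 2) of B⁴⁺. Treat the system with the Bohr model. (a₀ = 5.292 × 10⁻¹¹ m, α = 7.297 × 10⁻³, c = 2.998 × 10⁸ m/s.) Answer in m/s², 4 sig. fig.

r = n²a₀/Z = 4.234 × 10⁻¹¹ m, v = Zαc/n = 5.469 × 10⁶ m/s
a = v²/r = (5.469 × 10⁶)² / 4.234 × 10⁻¹¹ = 7.065 × 10²³ m/s²

7.065 × 10²³ m/s²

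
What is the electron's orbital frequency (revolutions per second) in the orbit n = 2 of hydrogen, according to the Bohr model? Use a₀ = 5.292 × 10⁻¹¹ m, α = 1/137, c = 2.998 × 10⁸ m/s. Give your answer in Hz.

r = n²a₀/Z = 2.117 × 10⁻¹⁰ m, v = Zαc/n = 1.094 × 10⁶ m/s
f = v/(2πr) = 8.227 × 10¹⁴ Hz

8.227 × 10¹⁴ Hz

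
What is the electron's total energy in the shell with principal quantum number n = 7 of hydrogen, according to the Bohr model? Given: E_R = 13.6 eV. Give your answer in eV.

-0.278 eV

E_n = −E_R·Z²/n² = −13.6 × 1²/7² = -0.278 eV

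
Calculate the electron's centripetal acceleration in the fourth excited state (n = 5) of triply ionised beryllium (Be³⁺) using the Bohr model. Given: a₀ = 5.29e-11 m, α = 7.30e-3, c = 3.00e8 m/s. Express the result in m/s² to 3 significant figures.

r = n²a₀/Z = 3.31e-10 m, v = Zαc/n = 1.75e6 m/s
a = v²/r = (1.75e6)² / 3.31e-10 = 9.28e21 m/s²

9.28e21 m/s²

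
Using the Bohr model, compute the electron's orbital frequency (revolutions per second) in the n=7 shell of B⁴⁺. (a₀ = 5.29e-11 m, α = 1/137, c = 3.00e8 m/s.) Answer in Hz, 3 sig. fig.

r = n²a₀/Z = 5.18e-10 m, v = Zαc/n = 1.56e6 m/s
f = v/(2πr) = 4.80e14 Hz

4.80e14 Hz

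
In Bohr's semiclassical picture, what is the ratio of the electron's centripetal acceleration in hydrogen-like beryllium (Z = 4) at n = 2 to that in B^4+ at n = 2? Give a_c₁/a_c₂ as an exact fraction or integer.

a_c ∝ Z^3 · n^-4
a_c₁/a_c₂ = (4/5)^3 · (2/2)^-4 = 64/125

64/125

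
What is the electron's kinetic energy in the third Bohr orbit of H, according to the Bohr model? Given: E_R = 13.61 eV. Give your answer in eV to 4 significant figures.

1.512 eV

For a Coulomb orbit the virial theorem gives K = −E_n.
E_n = −E_R·Z²/n², so K = E_R·Z²/n² = 13.61 × 1²/3² = 1.512 eV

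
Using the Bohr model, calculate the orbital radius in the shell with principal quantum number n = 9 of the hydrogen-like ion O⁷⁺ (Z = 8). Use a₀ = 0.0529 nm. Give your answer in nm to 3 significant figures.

0.536 nm

r_n = n²a₀/Z = 9² × 0.0529 / 8
    = 81 × 0.0529 / 8 = 0.536 nm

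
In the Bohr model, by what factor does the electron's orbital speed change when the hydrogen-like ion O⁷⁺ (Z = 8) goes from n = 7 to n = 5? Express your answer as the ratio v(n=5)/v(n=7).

v ∝ Z^1 · n^-1; with Z fixed, v ∝ n^-1.
v(n=5)/v(n=7) = (5/7)^-1 = 7/5

7/5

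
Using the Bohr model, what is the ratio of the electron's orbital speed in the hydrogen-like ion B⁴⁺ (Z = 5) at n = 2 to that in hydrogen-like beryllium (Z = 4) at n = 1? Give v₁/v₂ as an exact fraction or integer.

5/8

v ∝ Z^1 · n^-1
v₁/v₂ = (5/4)^1 · (2/1)^-1 = 5/8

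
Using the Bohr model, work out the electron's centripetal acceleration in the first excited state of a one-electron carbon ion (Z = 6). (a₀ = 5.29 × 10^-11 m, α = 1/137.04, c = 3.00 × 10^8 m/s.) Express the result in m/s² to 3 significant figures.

r = n²a₀/Z = 3.53 × 10^-11 m, v = Zαc/n = 6.57 × 10^6 m/s
a = v²/r = (6.57 × 10^6)² / 3.53 × 10^-11 = 1.22 × 10^24 m/s²

1.22 × 10^24 m/s²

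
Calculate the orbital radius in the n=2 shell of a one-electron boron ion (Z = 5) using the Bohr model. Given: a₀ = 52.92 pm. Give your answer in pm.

42.34 pm

r_n = n²a₀/Z = 2² × 52.92 / 5
    = 4 × 52.92 / 5 = 42.34 pm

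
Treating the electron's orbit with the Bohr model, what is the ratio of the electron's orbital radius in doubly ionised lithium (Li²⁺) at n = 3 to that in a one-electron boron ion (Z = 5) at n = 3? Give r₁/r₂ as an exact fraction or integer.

5/3

r ∝ Z^-1 · n^2
r₁/r₂ = (3/5)^-1 · (3/3)^2 = 5/3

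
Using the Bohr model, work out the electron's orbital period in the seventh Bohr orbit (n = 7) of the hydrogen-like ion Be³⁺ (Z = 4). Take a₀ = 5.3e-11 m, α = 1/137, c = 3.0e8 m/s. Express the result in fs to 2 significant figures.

r = n²a₀/Z = 7²·5.3e-11/4 = 6.5e-10 m
v = Zαc/n = 4·0.0073·3.0e8/7 = 1.3e6 m/s
T = 2πr/v = 3.3e-15 s = 3.3 fs

3.3 fs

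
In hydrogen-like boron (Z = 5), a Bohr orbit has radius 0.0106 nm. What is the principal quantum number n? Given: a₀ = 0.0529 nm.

1

r_n = n²a₀/Z ⇒ n² = rZ/a₀ = 0.0106 × 5 / 0.0529 ≈ 1.00
n = 1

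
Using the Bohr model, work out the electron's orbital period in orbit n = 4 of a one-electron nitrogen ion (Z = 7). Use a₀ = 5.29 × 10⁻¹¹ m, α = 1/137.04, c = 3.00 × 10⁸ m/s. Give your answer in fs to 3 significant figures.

0.198 fs

r = n²a₀/Z = 4²·5.29 × 10⁻¹¹/7 = 1.21 × 10⁻¹⁰ m
v = Zαc/n = 7·0.00730·3.00 × 10⁸/4 = 3.83 × 10⁶ m/s
T = 2πr/v = 1.98 × 10⁻¹⁶ s = 0.198 fs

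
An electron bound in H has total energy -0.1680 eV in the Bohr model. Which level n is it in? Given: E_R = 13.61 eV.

E_n = −E_R Z²/n² ⇒ n² = E_R Z²/(−E_n) = 13.61 × 1² / 0.1680 ≈ 81.01
n = 9

9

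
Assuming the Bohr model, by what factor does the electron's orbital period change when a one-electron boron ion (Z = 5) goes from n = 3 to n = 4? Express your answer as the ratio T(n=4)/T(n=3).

T ∝ Z^-2 · n^3; with Z fixed, T ∝ n^3.
T(n=4)/T(n=3) = (4/3)^3 = 64/27

64/27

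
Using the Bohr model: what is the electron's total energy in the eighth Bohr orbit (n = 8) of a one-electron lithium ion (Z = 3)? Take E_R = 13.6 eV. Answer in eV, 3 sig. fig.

-1.91 eV

E_n = −E_R·Z²/n² = −13.6 × 3²/8² = -1.91 eV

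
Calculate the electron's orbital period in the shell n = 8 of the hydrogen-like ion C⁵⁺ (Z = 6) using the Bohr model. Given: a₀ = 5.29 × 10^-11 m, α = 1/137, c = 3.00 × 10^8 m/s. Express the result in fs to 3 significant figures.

r = n²a₀/Z = 8²·5.29 × 10^-11/6 = 5.64 × 10^-10 m
v = Zαc/n = 6·0.00730·3.00 × 10^8/8 = 1.64 × 10^6 m/s
T = 2πr/v = 2.16 × 10^-15 s = 2.16 fs

2.16 fs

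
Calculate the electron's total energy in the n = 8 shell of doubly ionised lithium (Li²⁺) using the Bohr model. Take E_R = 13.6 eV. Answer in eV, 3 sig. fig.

-1.91 eV

E_n = −E_R·Z²/n² = −13.6 × 3²/8² = -1.91 eV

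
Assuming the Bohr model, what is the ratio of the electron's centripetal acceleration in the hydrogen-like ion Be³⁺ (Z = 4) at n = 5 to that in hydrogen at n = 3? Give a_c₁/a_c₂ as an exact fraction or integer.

5184/625

a_c ∝ Z^3 · n^-4
a_c₁/a_c₂ = (4/1)^3 · (5/3)^-4 = 5184/625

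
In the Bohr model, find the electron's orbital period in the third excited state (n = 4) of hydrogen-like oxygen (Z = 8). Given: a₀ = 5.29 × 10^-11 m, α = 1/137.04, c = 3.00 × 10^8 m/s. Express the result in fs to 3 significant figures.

0.152 fs

r = n²a₀/Z = 4²·5.29 × 10^-11/8 = 1.06 × 10^-10 m
v = Zαc/n = 8·0.00730·3.00 × 10^8/4 = 4.38 × 10^6 m/s
T = 2πr/v = 1.52 × 10^-16 s = 0.152 fs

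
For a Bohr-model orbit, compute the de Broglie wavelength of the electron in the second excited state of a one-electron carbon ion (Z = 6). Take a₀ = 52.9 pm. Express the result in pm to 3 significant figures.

166 pm

The Bohr quantisation condition is nλ = 2πr_n.
r_n = n²a₀/Z = 79.3 pm
λ = 2πr_n/n = 2π·79.3/3 = 166 pm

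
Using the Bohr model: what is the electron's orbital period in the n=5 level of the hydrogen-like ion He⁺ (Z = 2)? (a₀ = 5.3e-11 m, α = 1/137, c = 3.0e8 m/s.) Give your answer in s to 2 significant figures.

4.8e-15 s

r = n²a₀/Z = 5²·5.3e-11/2 = 6.6e-10 m
v = Zαc/n = 2·0.0073·3.0e8/5 = 8.8e5 m/s
T = 2πr/v = 4.8e-15 s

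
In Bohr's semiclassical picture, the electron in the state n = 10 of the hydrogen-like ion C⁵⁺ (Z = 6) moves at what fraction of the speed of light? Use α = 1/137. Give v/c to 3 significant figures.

v_n = Zαc/n, so v/c = Zα/n = 6 × 0.00730 / 10 = 0.00438

0.00438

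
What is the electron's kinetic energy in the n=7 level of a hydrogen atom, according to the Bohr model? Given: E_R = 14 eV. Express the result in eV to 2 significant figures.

0.29 eV

For a Coulomb orbit the virial theorem gives K = −E_n.
E_n = −E_R·Z²/n², so K = E_R·Z²/n² = 14 × 1²/7² = 0.29 eV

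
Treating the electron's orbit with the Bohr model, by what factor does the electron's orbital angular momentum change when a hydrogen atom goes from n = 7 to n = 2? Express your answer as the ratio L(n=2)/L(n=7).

2/7

L = nℏ depends only on n, so L ∝ n.
L(n=2)/L(n=7) = (2/7)^1 = 2/7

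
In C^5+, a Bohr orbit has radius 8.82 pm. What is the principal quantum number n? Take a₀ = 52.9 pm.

r_n = n²a₀/Z ⇒ n² = rZ/a₀ = 8.82 × 6 / 52.9 ≈ 1.00
n = 1

1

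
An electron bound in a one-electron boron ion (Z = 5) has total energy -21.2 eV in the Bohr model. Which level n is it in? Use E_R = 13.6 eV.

E_n = −E_R Z²/n² ⇒ n² = E_R Z²/(−E_n) = 13.6 × 5² / 21.2 ≈ 16.04
n = 4

4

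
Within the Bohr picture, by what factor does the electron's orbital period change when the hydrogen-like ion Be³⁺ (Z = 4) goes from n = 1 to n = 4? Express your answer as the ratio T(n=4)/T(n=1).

64

T ∝ Z^-2 · n^3; with Z fixed, T ∝ n^3.
T(n=4)/T(n=1) = (4/1)^3 = 64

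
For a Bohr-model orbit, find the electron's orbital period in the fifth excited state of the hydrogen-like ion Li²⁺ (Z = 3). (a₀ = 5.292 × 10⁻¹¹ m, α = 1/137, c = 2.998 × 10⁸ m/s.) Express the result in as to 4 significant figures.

3647 as

r = n²a₀/Z = 6²·5.292 × 10⁻¹¹/3 = 6.350 × 10⁻¹⁰ m
v = Zαc/n = 3·0.007299·2.998 × 10⁸/6 = 1.094 × 10⁶ m/s
T = 2πr/v = 3.647 × 10⁻¹⁵ s = 3647 as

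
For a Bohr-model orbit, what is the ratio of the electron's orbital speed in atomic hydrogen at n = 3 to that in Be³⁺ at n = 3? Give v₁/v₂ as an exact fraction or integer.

1/4

v ∝ Z^1 · n^-1
v₁/v₂ = (1/4)^1 · (3/3)^-1 = 1/4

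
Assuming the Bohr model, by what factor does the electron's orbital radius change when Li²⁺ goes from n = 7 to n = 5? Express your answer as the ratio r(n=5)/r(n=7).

25/49

r ∝ Z^-1 · n^2; with Z fixed, r ∝ n^2.
r(n=5)/r(n=7) = (5/7)^2 = 25/49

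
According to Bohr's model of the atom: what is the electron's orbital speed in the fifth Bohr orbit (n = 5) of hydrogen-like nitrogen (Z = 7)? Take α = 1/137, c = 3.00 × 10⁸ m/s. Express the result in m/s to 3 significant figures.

3.07 × 10⁶ m/s

v_n = Zαc/n = 7 × 0.00730 × 3.00 × 10⁸ / 5
    = 3.07 × 10⁶ m/s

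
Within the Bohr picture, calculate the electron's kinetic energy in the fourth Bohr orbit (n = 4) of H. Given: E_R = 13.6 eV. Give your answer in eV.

For a Coulomb orbit the virial theorem gives K = −E_n.
E_n = −E_R·Z²/n², so K = E_R·Z²/n² = 13.6 × 1²/4² = 0.850 eV

0.850 eV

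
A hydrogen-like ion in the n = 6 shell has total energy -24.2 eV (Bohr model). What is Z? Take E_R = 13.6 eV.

8

E_n = −E_R Z²/n² ⇒ Z² = −E_n n²/E_R = 24.2 × 6² / 13.6 ≈ 64.06
Z = 8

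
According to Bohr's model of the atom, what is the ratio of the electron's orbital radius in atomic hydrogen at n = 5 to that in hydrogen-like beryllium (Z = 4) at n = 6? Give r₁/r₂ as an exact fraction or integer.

r ∝ Z^-1 · n^2
r₁/r₂ = (1/4)^-1 · (5/6)^2 = 25/9

25/9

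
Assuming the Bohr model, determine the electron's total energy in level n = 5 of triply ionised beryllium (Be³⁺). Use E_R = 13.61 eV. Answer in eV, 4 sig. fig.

E_n = −E_R·Z²/n² = −13.61 × 4²/5² = -8.710 eV

-8.710 eV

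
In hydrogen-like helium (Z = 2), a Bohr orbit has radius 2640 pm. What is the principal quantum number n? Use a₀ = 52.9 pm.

r_n = n²a₀/Z ⇒ n² = rZ/a₀ = 2640 × 2 / 52.9 ≈ 99.81
n = 10

10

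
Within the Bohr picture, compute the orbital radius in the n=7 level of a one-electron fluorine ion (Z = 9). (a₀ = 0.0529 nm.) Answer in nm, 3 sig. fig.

0.288 nm

r_n = n²a₀/Z = 7² × 0.0529 / 9
    = 49 × 0.0529 / 9 = 0.288 nm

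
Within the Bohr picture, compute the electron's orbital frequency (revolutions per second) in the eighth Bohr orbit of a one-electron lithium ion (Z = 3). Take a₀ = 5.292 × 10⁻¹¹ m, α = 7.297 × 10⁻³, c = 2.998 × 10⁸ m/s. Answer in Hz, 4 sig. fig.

1.157 × 10¹⁴ Hz

r = n²a₀/Z = 1.129 × 10⁻⁹ m, v = Zαc/n = 8.204 × 10⁵ m/s
f = v/(2πr) = 1.157 × 10¹⁴ Hz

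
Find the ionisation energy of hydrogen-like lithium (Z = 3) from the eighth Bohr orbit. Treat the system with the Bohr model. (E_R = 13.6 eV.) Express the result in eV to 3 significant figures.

1.91 eV

E_n = −E_R·Z²/n² = −13.6 × 3²/8² eV = -1.91 eV
Ionisation energy = −E_n = 1.91 eV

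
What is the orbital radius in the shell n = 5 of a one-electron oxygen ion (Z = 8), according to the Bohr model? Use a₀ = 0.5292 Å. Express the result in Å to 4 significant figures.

r_n = n²a₀/Z = 5² × 0.5292 / 8
    = 25 × 0.5292 / 8 = 1.654 Å

1.654 Å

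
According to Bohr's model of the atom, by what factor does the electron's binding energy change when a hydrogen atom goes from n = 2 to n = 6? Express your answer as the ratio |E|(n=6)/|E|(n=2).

|E| ∝ Z^2 · n^-2; with Z fixed, |E| ∝ n^-2.
|E|(n=6)/|E|(n=2) = (6/2)^-2 = 1/9

1/9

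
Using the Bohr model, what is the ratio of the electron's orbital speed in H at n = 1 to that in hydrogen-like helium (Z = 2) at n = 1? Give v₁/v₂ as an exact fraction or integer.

1/2

v ∝ Z^1 · n^-1
v₁/v₂ = (1/2)^1 · (1/1)^-1 = 1/2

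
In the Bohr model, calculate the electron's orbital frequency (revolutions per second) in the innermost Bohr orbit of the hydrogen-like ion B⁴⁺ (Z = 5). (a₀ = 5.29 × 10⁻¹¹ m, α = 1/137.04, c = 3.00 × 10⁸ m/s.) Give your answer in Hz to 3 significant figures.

1.65 × 10¹⁷ Hz

r = n²a₀/Z = 1.06 × 10⁻¹¹ m, v = Zαc/n = 1.09 × 10⁷ m/s
f = v/(2πr) = 1.65 × 10¹⁷ Hz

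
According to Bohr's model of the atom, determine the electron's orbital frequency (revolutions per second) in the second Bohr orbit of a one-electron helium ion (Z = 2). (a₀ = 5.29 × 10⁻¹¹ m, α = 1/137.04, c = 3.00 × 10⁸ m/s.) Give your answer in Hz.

3.29 × 10¹⁵ Hz

r = n²a₀/Z = 1.06 × 10⁻¹⁰ m, v = Zαc/n = 2.19 × 10⁶ m/s
f = v/(2πr) = 3.29 × 10¹⁵ Hz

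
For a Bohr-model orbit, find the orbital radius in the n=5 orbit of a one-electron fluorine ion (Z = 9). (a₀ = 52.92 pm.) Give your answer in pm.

147.0 pm

r_n = n²a₀/Z = 5² × 52.92 / 9
    = 25 × 52.92 / 9 = 147.0 pm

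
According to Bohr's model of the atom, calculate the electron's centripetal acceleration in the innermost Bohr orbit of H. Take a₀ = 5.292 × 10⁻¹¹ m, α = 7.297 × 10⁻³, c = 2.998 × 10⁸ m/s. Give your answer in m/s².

r = n²a₀/Z = 5.292 × 10⁻¹¹ m, v = Zαc/n = 2.188 × 10⁶ m/s
a = v²/r = (2.188 × 10⁶)² / 5.292 × 10⁻¹¹ = 9.043 × 10²² m/s²

9.043 × 10²² m/s²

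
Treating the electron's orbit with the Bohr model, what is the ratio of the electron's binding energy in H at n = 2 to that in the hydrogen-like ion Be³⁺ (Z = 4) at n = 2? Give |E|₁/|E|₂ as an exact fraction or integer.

1/16

|E| ∝ Z^2 · n^-2
|E|₁/|E|₂ = (1/4)^2 · (2/2)^-2 = 1/16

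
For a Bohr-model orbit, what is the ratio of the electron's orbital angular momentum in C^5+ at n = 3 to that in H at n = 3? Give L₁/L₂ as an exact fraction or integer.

L = nℏ is independent of Z.
L₁/L₂ = n₁/n₂ = 3/3 = 1

1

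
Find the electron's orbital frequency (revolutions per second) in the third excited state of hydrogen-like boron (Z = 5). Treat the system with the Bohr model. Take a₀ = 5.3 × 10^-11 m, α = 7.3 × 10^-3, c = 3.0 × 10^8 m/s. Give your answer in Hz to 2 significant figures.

2.6 × 10^15 Hz

r = n²a₀/Z = 1.7 × 10^-10 m, v = Zαc/n = 2.7 × 10^6 m/s
f = v/(2πr) = 2.6 × 10^15 Hz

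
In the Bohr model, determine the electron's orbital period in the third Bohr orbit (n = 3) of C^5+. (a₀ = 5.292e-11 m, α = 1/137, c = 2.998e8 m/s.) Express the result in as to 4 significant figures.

114.0 as

r = n²a₀/Z = 3²·5.292e-11/6 = 7.938e-11 m
v = Zαc/n = 6·0.007299·2.998e8/3 = 4.377e6 m/s
T = 2πr/v = 1.140e-16 s = 114.0 as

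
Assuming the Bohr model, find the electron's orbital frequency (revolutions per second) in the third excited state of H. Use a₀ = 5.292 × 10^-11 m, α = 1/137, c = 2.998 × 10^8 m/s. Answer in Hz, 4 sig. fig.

1.028 × 10^14 Hz

r = n²a₀/Z = 8.467 × 10^-10 m, v = Zαc/n = 5.471 × 10^5 m/s
f = v/(2πr) = 1.028 × 10^14 Hz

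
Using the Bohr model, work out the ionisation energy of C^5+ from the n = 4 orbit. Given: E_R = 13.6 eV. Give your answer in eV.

E_n = −E_R·Z²/n² = −13.6 × 6²/4² eV = -30.6 eV
Ionisation energy = −E_n = 30.6 eV

30.6 eV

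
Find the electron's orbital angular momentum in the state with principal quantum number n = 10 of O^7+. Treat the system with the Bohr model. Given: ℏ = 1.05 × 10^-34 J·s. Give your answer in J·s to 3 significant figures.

1.05 × 10^-33 J·s

L_n = nℏ = 10 × 1.05 × 10^-34 = 1.05 × 10^-33 J·s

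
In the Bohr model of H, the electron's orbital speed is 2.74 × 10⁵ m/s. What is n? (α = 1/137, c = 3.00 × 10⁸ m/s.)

v_n = Zαc/n ⇒ n = Zαc/v = 1 × 0.00730 × 3.00 × 10⁸ / 2.74 × 10⁵ ≈ 7.99
n = 8

8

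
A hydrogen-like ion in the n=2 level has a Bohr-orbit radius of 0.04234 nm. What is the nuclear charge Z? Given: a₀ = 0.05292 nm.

5

r_n = n²a₀/Z ⇒ Z = n²a₀/r = 2² × 0.05292 / 0.04234 ≈ 5.00
Z = 5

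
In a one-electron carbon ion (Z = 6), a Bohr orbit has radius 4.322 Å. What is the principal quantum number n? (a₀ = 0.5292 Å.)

r_n = n²a₀/Z ⇒ n² = rZ/a₀ = 4.322 × 6 / 0.5292 ≈ 49.00
n = 7

7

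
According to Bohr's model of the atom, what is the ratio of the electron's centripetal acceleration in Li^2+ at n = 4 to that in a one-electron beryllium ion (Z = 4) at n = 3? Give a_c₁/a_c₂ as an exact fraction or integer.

a_c ∝ Z^3 · n^-4
a_c₁/a_c₂ = (3/4)^3 · (4/3)^-4 = 2187/16384

2187/16384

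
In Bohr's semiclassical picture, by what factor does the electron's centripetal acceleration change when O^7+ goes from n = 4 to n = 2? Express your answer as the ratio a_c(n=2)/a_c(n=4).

16

a_c ∝ Z^3 · n^-4; with Z fixed, a_c ∝ n^-4.
a_c(n=2)/a_c(n=4) = (2/4)^-4 = 16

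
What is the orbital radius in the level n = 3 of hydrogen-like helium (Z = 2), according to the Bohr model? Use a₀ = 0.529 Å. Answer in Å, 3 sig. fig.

r_n = n²a₀/Z = 3² × 0.529 / 2
    = 9 × 0.529 / 2 = 2.38 Å

2.38 Å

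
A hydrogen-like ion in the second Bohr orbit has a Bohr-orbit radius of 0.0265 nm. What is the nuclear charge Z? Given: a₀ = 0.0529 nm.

8

r_n = n²a₀/Z ⇒ Z = n²a₀/r = 2² × 0.0529 / 0.0265 ≈ 7.98
Z = 8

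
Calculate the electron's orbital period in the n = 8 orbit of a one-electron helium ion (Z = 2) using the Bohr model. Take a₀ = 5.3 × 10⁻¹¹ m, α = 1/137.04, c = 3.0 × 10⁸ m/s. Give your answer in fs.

19 fs

r = n²a₀/Z = 8²·5.3 × 10⁻¹¹/2 = 1.7 × 10⁻⁹ m
v = Zαc/n = 2·0.0073·3.0 × 10⁸/8 = 5.5 × 10⁵ m/s
T = 2πr/v = 1.9 × 10⁻¹⁴ s = 19 fs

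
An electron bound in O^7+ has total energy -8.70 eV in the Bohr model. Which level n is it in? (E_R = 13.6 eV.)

10

E_n = −E_R Z²/n² ⇒ n² = E_R Z²/(−E_n) = 13.6 × 8² / 8.70 ≈ 100.05
n = 10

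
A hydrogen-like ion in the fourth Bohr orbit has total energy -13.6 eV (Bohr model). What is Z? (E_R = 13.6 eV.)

4

E_n = −E_R Z²/n² ⇒ Z² = −E_n n²/E_R = 13.6 × 4² / 13.6 ≈ 16.00
Z = 4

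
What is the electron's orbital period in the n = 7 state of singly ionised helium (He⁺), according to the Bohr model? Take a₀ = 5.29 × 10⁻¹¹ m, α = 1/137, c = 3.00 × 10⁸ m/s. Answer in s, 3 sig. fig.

r = n²a₀/Z = 7²·5.29 × 10⁻¹¹/2 = 1.30 × 10⁻⁹ m
v = Zαc/n = 2·0.00730·3.00 × 10⁸/7 = 6.26 × 10⁵ m/s
T = 2πr/v = 1.30 × 10⁻¹⁴ s

1.30 × 10⁻¹⁴ s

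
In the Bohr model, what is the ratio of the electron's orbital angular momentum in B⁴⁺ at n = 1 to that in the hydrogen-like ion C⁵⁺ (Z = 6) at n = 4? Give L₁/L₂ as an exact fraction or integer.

L = nℏ is independent of Z.
L₁/L₂ = n₁/n₂ = 1/4 = 1/4

1/4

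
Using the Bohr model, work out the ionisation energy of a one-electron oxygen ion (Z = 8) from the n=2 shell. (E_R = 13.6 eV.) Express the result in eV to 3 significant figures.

E_n = −E_R·Z²/n² = −13.6 × 8²/2² eV = -218 eV
Ionisation energy = −E_n = 218 eV

218 eV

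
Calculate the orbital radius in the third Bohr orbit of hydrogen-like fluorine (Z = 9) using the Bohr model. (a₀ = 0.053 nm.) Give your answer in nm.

r_n = n²a₀/Z = 3² × 0.053 / 9
    = 9 × 0.053 / 9 = 0.053 nm

0.053 nm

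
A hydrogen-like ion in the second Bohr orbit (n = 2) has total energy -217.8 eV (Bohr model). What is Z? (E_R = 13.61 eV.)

E_n = −E_R Z²/n² ⇒ Z² = −E_n n²/E_R = 217.8 × 2² / 13.61 ≈ 64.01
Z = 8

8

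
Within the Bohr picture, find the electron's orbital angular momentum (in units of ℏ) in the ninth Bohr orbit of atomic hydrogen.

L_n = nℏ, so L/ℏ = n = 9.

9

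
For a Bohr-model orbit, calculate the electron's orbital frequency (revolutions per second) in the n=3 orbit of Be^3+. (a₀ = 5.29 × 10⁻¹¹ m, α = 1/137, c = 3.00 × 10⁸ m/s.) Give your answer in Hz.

3.90 × 10¹⁵ Hz

r = n²a₀/Z = 1.19 × 10⁻¹⁰ m, v = Zαc/n = 2.92 × 10⁶ m/s
f = v/(2πr) = 3.90 × 10¹⁵ Hz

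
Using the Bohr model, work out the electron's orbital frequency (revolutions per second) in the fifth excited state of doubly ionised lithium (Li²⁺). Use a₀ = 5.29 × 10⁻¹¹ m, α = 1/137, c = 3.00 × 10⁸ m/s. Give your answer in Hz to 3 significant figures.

r = n²a₀/Z = 6.35 × 10⁻¹⁰ m, v = Zαc/n = 1.09 × 10⁶ m/s
f = v/(2πr) = 2.75 × 10¹⁴ Hz

2.75 × 10¹⁴ Hz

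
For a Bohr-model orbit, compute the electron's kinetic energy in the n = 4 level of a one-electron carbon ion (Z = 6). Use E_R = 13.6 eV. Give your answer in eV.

For a Coulomb orbit the virial theorem gives K = −E_n.
E_n = −E_R·Z²/n², so K = E_R·Z²/n² = 13.6 × 6²/4² = 30.6 eV

30.6 eV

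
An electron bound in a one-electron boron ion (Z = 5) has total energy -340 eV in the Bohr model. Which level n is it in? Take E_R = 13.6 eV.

1

E_n = −E_R Z²/n² ⇒ n² = E_R Z²/(−E_n) = 13.6 × 5² / 340 ≈ 1.00
n = 1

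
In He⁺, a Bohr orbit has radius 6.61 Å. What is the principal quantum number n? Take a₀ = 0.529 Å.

5

r_n = n²a₀/Z ⇒ n² = rZ/a₀ = 6.61 × 2 / 0.529 ≈ 24.99
n = 5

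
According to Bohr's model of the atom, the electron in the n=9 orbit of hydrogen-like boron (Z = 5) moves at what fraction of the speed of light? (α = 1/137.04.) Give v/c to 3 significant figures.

v_n = Zαc/n, so v/c = Zα/n = 5 × 0.00730 / 9 = 0.00405

0.00405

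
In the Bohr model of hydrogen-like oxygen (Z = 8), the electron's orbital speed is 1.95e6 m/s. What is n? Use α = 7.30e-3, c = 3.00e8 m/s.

9

v_n = Zαc/n ⇒ n = Zαc/v = 8 × 0.00730 × 3.00e8 / 1.95e6 ≈ 8.98
n = 9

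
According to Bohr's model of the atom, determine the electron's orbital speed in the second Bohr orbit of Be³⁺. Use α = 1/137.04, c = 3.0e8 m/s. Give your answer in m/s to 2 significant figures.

v_n = Zαc/n = 4 × 0.0073 × 3.0e8 / 2
    = 4.4e6 m/s

4.4e6 m/s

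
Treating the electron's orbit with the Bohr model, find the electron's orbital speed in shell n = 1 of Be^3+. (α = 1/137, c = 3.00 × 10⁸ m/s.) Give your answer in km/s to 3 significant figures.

v_n = Zαc/n = 4 × 0.00730 × 3.00 × 10⁸ / 1
    = 8760 km/s

8760 km/s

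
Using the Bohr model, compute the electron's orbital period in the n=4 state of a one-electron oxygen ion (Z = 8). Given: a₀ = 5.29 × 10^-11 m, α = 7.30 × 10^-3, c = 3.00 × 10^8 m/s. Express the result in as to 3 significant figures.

152 as

r = n²a₀/Z = 4²·5.29 × 10^-11/8 = 1.06 × 10^-10 m
v = Zαc/n = 8·0.00730·3.00 × 10^8/4 = 4.38 × 10^6 m/s
T = 2πr/v = 1.52 × 10^-16 s = 152 as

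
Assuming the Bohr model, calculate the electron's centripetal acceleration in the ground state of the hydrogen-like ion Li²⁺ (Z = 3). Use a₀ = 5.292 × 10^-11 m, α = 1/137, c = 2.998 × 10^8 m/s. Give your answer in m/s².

r = n²a₀/Z = 1.764 × 10^-11 m, v = Zαc/n = 6.565 × 10^6 m/s
a = v²/r = (6.565 × 10^6)² / 1.764 × 10^-11 = 2.443 × 10^24 m/s²

2.443 × 10^24 m/s²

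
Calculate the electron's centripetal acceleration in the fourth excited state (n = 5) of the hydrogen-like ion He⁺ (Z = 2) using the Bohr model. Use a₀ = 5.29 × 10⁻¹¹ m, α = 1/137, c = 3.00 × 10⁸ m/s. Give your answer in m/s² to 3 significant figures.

1.16 × 10²¹ m/s²

r = n²a₀/Z = 6.61 × 10⁻¹⁰ m, v = Zαc/n = 8.76 × 10⁵ m/s
a = v²/r = (8.76 × 10⁵)² / 6.61 × 10⁻¹⁰ = 1.16 × 10²¹ m/s²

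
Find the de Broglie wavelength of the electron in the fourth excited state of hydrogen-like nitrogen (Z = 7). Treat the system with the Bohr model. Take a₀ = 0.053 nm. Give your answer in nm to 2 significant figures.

0.24 nm

The Bohr quantisation condition is nλ = 2πr_n.
r_n = n²a₀/Z = 0.19 nm
λ = 2πr_n/n = 2π·0.19/5 = 0.24 nm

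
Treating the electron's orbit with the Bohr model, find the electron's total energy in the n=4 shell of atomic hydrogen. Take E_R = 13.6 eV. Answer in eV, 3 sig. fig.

E_n = −E_R·Z²/n² = −13.6 × 1²/4² = -0.850 eV

-0.850 eV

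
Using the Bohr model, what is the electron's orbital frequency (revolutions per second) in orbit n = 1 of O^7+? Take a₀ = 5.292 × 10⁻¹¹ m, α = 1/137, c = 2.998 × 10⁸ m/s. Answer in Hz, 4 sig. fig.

r = n²a₀/Z = 6.615 × 10⁻¹² m, v = Zαc/n = 1.751 × 10⁷ m/s
f = v/(2πr) = 4.212 × 10¹⁷ Hz

4.212 × 10¹⁷ Hz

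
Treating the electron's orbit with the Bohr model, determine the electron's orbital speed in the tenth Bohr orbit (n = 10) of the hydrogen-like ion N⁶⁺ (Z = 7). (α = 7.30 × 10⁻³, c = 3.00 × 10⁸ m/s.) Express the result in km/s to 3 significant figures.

1530 km/s

v_n = Zαc/n = 7 × 0.00730 × 3.00 × 10⁸ / 10
    = 1530 km/s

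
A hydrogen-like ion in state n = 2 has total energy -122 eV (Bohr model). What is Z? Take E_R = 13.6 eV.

E_n = −E_R Z²/n² ⇒ Z² = −E_n n²/E_R = 122 × 2² / 13.6 ≈ 35.88
Z = 6

6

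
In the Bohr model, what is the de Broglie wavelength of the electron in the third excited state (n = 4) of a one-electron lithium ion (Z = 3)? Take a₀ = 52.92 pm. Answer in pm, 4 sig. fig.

The Bohr quantisation condition is nλ = 2πr_n.
r_n = n²a₀/Z = 282.2 pm
λ = 2πr_n/n = 2π·282.2/4 = 443.3 pm

443.3 pm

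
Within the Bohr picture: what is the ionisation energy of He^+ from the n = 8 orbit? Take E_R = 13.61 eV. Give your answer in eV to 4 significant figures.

E_n = −E_R·Z²/n² = −13.61 × 2²/8² eV = -0.8506 eV
Ionisation energy = −E_n = 0.8506 eV

0.8506 eV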